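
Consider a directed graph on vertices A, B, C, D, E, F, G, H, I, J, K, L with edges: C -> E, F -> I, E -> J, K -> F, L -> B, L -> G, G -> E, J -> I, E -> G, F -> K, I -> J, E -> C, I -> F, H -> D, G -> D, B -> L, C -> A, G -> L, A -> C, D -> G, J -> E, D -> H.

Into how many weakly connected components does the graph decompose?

From A: component {A, B, C, D, E, F, G, H, I, J, K, L}.
That's 1 component.

1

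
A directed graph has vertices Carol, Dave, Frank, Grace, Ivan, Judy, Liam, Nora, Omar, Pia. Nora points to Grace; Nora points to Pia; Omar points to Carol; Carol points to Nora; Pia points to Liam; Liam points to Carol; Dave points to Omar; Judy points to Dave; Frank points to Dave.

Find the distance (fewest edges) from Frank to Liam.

Distance 0: Frank.
Distance 1: Dave.
Distance 2: Omar.
Distance 3: Carol.
Distance 4: Nora.
Distance 5: Grace, Pia.
Distance 6: Liam — contains Liam.

6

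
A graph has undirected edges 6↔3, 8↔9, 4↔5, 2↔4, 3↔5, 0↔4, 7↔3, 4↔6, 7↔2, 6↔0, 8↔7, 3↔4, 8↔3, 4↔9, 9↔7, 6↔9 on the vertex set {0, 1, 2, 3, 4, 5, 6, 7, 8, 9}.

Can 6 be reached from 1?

No

1 has no edges, so nothing is reachable from it.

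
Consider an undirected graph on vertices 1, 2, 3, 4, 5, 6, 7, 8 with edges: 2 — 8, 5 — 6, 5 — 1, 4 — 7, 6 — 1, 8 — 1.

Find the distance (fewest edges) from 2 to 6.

3

Distance 0: 2.
Distance 1: 8.
Distance 2: 1.
Distance 3: 5, 6 — contains 6.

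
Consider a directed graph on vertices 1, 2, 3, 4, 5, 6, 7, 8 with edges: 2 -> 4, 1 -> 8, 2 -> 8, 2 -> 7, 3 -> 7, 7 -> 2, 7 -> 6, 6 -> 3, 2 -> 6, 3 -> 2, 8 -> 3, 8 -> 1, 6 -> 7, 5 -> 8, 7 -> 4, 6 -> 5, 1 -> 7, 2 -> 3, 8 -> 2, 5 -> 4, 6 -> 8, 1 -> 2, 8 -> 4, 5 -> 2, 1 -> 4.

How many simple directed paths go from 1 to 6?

1→2→3→7→6
1→2→6
1→2→7→6
1→2→8→3→7→6
1→7→2→6
1→7→6
1→8→2→3→7→6
1→8→2→6
1→8→2→7→6
1→8→3→2→6
1→8→3→2→7→6
1→8→3→7→2→6
1→8→3→7→6

13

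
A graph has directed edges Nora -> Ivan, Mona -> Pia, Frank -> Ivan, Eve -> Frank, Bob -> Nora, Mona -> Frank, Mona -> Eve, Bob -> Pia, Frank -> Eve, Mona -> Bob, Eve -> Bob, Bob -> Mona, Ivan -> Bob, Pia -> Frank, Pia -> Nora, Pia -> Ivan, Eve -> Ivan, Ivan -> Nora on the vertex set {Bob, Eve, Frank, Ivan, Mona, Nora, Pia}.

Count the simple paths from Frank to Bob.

3

Frank→Eve→Bob
Frank→Eve→Ivan→Bob
Frank→Ivan→Bob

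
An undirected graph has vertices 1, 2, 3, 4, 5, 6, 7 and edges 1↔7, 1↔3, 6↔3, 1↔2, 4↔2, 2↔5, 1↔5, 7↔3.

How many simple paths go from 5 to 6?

4

5–1–3–6
5–1–7–3–6
5–2–1–3–6
5–2–1–7–3–6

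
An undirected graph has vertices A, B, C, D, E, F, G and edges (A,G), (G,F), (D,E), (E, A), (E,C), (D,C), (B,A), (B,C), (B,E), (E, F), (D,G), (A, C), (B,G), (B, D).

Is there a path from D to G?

Yes

Explore from D.
Distance 1: reach B, C, E, G.
Found G.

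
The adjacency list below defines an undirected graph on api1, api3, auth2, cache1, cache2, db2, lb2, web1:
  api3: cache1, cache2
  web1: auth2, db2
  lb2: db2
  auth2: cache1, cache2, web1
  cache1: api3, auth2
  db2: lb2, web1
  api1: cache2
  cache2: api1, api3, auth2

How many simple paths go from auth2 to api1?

2

auth2–cache1–api3–cache2–api1
auth2–cache2–api1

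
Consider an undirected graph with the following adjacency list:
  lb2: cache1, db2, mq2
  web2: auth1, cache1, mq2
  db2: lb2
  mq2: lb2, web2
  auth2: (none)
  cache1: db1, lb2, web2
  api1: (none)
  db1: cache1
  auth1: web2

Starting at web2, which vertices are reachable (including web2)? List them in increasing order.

auth1, cache1, db1, db2, lb2, mq2, web2

Start at web2.
Its neighbours: auth1, cache1, mq2.
Then their neighbours: db1, lb2.
Then next layer: db2.
Nothing further is reachable.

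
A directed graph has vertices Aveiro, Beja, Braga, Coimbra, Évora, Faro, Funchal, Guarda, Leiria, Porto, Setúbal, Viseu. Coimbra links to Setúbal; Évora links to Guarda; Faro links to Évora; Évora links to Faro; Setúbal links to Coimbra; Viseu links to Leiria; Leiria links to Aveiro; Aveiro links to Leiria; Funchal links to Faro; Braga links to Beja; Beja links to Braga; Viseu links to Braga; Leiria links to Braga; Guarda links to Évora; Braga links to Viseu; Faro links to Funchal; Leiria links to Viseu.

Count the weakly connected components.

4

From Aveiro: component {Aveiro, Beja, Braga, Leiria, Viseu}.
From Coimbra: component {Coimbra, Setúbal}.
From Évora: component {Évora, Faro, Funchal, Guarda}.
From Porto: component {Porto}.
That's 4 components.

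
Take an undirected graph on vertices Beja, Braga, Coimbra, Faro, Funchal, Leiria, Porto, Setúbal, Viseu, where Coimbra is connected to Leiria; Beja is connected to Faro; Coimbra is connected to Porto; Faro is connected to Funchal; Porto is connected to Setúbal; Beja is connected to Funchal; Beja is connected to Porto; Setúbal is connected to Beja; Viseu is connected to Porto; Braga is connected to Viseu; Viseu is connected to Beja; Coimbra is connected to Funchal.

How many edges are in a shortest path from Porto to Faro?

2

Distance 0: Porto.
Distance 1: Beja, Coimbra, Setúbal, Viseu.
Distance 2: Braga, Faro, Funchal, Leiria — contains Faro.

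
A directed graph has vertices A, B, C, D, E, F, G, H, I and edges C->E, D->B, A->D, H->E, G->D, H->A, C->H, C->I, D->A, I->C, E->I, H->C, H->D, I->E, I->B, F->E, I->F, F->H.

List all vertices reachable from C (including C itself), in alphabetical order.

Start at C.
Its neighbours: E, H, I.
Then their neighbours: A, B, D, F.
Nothing further is reachable.

A, B, C, D, E, F, H, I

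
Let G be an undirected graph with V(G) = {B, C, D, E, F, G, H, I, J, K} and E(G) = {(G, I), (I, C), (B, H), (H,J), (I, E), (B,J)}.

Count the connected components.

5

From B: component {B, H, J}.
From C: component {C, E, G, I}.
From D: component {D}.
From F: component {F}.
From K: component {K}.
That's 5 components.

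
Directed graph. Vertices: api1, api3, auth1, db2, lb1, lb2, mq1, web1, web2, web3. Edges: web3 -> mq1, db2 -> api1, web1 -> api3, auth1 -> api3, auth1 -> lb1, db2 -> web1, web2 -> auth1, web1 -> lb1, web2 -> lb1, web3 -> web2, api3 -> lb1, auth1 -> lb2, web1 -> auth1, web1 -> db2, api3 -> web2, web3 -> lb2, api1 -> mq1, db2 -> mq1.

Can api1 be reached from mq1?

No

mq1 has no outgoing edges, so nothing is reachable from it.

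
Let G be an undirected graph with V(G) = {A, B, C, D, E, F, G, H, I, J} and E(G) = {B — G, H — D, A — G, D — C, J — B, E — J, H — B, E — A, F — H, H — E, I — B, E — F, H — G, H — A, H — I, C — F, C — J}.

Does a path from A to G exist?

Explore from A.
Distance 1: reach E, G, H.
Found G.

Yes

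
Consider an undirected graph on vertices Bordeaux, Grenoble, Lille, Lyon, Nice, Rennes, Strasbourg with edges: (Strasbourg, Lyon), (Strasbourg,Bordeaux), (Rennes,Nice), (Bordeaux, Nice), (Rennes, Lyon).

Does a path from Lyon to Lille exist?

No

Explore from Lyon.
Distance 1: reach Rennes, Strasbourg.
Distance 2: reach Bordeaux, Nice.
The search is exhausted without reaching Lille; it lies in a different component.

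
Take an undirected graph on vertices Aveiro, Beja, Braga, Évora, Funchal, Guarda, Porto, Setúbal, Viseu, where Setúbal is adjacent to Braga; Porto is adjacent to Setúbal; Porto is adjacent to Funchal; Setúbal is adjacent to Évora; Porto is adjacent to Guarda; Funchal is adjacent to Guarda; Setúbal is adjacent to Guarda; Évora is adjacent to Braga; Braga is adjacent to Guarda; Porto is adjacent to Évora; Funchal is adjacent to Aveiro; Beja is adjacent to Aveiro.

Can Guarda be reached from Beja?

Yes

Explore from Beja.
Distance 1: reach Aveiro.
Distance 2: reach Funchal.
Distance 3: reach Guarda, Porto.
Found Guarda.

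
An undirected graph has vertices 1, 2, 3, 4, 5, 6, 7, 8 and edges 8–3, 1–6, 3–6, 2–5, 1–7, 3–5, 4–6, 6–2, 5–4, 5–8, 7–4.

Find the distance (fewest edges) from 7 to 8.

3

Distance 0: 7.
Distance 1: 1, 4.
Distance 2: 5, 6.
Distance 3: 2, 3, 8 — contains 8.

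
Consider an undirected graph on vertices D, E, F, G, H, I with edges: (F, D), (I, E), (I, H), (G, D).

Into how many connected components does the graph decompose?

From D: component {D, F, G}.
From E: component {E, H, I}.
That's 2 components.

2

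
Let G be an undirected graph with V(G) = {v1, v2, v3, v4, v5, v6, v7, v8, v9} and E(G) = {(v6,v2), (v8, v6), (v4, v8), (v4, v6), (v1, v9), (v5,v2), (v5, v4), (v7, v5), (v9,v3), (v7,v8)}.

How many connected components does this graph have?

From v1: component {v1, v3, v9}.
From v2: component {v2, v4, v5, v6, v7, v8}.
That's 2 components.

2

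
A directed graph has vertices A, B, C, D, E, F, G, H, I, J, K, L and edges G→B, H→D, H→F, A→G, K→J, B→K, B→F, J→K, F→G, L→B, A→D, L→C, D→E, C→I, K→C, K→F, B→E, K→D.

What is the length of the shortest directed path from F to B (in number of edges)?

2

Distance 0: F.
Distance 1: G.
Distance 2: B — contains B.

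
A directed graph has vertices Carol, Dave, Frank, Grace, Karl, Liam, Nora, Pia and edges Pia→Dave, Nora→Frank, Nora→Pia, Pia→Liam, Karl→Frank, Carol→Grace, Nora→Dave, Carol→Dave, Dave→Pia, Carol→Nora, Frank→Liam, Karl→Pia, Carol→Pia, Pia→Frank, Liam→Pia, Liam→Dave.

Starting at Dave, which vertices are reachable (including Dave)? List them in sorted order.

Dave, Frank, Liam, Pia

Start at Dave.
Its neighbours: Pia.
Then their neighbours: Frank, Liam.
Nothing further is reachable.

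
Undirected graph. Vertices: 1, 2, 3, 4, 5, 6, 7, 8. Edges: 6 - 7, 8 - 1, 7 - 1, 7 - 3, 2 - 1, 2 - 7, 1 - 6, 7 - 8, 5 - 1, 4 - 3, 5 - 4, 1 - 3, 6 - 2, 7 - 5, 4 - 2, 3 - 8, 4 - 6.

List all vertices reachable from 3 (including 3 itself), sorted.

1, 2, 3, 4, 5, 6, 7, 8

Start at 3.
Its neighbours: 1, 4, 7, 8.
Then their neighbours: 2, 5, 6.
Every vertex is now reached.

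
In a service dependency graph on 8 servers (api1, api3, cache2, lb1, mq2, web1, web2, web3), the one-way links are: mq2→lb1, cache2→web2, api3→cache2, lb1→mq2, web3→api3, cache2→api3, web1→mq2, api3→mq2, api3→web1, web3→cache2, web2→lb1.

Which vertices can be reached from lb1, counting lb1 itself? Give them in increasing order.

lb1, mq2

Start at lb1.
Its neighbours: mq2.
Nothing further is reachable.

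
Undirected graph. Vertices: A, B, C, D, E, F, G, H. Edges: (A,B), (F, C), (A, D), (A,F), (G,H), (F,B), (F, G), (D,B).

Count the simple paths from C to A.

C–F–A
C–F–B–A
C–F–B–D–A

3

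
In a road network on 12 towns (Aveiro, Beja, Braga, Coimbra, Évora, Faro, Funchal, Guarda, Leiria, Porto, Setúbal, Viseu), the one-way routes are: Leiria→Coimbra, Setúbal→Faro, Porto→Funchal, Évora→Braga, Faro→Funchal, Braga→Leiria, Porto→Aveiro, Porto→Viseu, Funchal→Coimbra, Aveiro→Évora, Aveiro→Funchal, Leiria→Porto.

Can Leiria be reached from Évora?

Explore from Évora.
Distance 1: reach Braga.
Distance 2: reach Leiria.
Found Leiria.

Yes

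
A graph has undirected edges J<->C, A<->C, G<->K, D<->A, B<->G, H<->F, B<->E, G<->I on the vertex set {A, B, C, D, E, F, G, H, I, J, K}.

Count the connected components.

3

From A: component {A, C, D, J}.
From B: component {B, E, G, I, K}.
From F: component {F, H}.
That's 3 components.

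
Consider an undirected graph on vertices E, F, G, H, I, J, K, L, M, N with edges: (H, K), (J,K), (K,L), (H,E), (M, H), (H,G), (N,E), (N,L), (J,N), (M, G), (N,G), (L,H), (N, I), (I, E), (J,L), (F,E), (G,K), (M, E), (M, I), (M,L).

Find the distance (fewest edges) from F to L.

3

Distance 0: F.
Distance 1: E.
Distance 2: H, I, M, N.
Distance 3: G, J, K, L — contains L.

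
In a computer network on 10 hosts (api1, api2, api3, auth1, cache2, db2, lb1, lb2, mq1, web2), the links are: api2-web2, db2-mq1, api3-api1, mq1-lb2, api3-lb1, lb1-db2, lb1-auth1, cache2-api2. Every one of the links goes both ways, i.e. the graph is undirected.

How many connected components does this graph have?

2

From api1: component {api1, api3, auth1, db2, lb1, lb2, mq1}.
From api2: component {api2, cache2, web2}.
That's 2 components.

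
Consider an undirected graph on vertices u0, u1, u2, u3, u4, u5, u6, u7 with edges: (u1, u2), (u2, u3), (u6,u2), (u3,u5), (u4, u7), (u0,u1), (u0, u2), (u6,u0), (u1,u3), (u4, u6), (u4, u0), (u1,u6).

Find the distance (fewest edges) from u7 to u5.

5

Distance 0: u7.
Distance 1: u4.
Distance 2: u0, u6.
Distance 3: u1, u2.
Distance 4: u3.
Distance 5: u5 — contains u5.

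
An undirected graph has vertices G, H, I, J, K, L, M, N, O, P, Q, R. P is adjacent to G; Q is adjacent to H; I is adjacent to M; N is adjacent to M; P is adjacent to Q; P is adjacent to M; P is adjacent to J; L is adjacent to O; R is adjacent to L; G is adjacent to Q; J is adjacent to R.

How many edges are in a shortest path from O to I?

6

Distance 0: O.
Distance 1: L.
Distance 2: R.
Distance 3: J.
Distance 4: P.
Distance 5: G, M, Q.
Distance 6: H, I, N — contains I.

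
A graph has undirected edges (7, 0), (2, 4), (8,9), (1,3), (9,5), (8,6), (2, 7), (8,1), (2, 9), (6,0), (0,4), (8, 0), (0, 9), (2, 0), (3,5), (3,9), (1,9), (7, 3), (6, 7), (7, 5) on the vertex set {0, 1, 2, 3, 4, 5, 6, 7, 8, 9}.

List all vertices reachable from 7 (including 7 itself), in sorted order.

Start at 7.
Its neighbours: 0, 2, 3, 5, 6.
Then their neighbours: 1, 4, 8, 9.
Every vertex is now reached.

0, 1, 2, 3, 4, 5, 6, 7, 8, 9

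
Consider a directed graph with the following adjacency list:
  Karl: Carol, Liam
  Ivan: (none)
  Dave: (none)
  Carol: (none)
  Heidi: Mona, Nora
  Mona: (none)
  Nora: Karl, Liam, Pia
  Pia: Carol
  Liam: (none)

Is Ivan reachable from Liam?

Liam has no outgoing edges, so nothing is reachable from it.

No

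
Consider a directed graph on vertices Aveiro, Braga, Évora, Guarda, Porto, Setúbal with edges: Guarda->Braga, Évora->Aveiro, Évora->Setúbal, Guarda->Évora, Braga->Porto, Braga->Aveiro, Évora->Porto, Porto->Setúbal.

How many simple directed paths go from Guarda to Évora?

Guarda→Évora

1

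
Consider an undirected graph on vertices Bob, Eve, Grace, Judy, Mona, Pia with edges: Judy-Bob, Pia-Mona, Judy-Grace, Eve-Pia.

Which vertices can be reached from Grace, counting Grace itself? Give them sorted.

Start at Grace.
Its neighbours: Judy.
Then their neighbours: Bob.
Nothing further is reachable.

Bob, Grace, Judy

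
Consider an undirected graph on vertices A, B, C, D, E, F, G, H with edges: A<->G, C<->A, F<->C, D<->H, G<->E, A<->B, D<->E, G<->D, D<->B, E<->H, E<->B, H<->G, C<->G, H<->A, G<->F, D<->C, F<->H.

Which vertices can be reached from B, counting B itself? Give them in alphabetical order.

A, B, C, D, E, F, G, H

Start at B.
Its neighbours: A, D, E.
Then their neighbours: C, G, H.
Then next layer: F.
Every vertex is now reached.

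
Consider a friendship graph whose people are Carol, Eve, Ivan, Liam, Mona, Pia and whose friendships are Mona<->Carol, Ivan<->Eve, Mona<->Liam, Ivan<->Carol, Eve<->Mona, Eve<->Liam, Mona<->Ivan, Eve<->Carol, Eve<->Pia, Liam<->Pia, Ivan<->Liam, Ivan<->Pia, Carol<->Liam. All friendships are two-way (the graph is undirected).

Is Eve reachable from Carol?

Explore from Carol.
Distance 1: reach Eve, Ivan, Liam, Mona.
Found Eve.

Yes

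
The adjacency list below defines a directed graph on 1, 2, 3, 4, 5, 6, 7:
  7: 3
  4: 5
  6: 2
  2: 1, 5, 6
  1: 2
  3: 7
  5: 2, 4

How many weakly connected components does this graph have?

2

From 1: component {1, 2, 4, 5, 6}.
From 3: component {3, 7}.
That's 2 components.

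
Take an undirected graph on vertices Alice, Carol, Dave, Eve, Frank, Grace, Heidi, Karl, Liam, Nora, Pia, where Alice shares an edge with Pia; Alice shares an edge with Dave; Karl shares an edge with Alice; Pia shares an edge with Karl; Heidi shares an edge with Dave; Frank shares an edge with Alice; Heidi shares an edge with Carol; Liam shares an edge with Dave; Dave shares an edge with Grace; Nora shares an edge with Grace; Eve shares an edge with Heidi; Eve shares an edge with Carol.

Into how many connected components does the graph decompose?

1

From Alice: component {Alice, Carol, Dave, Eve, Frank, Grace, Heidi, Karl, Liam, Nora, Pia}.
That's 1 component.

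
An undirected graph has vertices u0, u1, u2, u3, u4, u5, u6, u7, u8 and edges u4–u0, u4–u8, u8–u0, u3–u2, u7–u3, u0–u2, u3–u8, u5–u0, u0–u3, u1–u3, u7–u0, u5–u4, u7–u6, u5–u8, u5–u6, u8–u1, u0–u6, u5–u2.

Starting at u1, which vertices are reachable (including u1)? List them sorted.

Start at u1.
Its neighbours: u3, u8.
Then their neighbours: u0, u2, u4, u5, u7.
Then next layer: u6.
Every vertex is now reached.

u0, u1, u2, u3, u4, u5, u6, u7, u8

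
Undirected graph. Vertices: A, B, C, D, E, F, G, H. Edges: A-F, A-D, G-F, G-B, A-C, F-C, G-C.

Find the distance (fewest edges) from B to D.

Distance 0: B.
Distance 1: G.
Distance 2: C, F.
Distance 3: A.
Distance 4: D — contains D.

4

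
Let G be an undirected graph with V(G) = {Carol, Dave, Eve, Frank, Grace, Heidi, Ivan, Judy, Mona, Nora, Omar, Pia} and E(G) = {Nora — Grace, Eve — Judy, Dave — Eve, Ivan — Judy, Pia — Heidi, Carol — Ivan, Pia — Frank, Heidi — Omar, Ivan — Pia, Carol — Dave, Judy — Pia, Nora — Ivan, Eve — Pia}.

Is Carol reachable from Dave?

Yes

Explore from Dave.
Distance 1: reach Carol, Eve.
Found Carol.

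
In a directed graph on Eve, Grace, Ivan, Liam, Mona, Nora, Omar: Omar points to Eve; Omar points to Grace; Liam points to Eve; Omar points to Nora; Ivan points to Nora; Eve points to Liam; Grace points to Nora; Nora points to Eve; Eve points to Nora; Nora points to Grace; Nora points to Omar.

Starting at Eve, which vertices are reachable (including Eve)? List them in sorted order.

Eve, Grace, Liam, Nora, Omar

Start at Eve.
Its neighbours: Liam, Nora.
Then their neighbours: Grace, Omar.
Nothing further is reachable.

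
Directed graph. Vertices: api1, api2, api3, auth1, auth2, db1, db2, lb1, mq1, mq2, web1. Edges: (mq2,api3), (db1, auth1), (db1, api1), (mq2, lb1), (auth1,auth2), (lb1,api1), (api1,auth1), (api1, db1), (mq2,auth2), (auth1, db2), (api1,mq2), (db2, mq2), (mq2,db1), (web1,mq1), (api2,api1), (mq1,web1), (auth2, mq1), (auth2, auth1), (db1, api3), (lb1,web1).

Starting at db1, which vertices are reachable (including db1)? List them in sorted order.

api1, api3, auth1, auth2, db1, db2, lb1, mq1, mq2, web1

Start at db1.
Its neighbours: api1, api3, auth1.
Then their neighbours: auth2, db2, mq2.
Then next layer: lb1, mq1.
Then next layer: web1.
Nothing further is reachable.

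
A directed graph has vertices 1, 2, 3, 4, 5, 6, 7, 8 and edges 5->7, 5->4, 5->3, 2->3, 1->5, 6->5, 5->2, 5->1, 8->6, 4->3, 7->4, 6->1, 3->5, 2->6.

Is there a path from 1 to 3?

Yes

Explore from 1.
Distance 1: reach 5.
Distance 2: reach 2, 3, 4, 7.
Found 3.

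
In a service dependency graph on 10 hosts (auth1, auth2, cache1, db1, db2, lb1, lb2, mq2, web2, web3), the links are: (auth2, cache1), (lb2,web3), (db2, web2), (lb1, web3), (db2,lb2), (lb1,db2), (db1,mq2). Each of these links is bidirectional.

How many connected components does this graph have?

4

From auth1: component {auth1}.
From auth2: component {auth2, cache1}.
From db1: component {db1, mq2}.
From db2: component {db2, lb1, lb2, web2, web3}.
That's 4 components.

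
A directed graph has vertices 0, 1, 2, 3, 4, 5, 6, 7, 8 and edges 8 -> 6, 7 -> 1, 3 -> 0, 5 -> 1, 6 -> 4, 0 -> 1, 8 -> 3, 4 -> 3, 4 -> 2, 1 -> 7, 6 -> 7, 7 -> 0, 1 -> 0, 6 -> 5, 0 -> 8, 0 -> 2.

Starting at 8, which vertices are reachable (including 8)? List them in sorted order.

0, 1, 2, 3, 4, 5, 6, 7, 8

Start at 8.
Its neighbours: 3, 6.
Then their neighbours: 0, 4, 5, 7.
Then next layer: 1, 2.
Every vertex is now reached.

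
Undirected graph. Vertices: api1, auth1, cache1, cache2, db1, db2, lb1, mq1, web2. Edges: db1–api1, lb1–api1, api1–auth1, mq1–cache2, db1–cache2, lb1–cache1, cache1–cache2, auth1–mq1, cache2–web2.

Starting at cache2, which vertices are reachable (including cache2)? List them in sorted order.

api1, auth1, cache1, cache2, db1, lb1, mq1, web2

Start at cache2.
Its neighbours: cache1, db1, mq1, web2.
Then their neighbours: api1, auth1, lb1.
Nothing further is reachable.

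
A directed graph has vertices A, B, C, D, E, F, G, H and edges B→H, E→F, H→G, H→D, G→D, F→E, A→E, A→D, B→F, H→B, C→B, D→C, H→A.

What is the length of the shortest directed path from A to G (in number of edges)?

5

Distance 0: A.
Distance 1: D, E.
Distance 2: C, F.
Distance 3: B.
Distance 4: H.
Distance 5: G — contains G.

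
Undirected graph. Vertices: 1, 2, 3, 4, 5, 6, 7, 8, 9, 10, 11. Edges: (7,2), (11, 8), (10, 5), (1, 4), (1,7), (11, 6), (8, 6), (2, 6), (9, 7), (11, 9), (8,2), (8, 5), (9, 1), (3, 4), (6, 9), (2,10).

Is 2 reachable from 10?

Explore from 10.
Distance 1: reach 2, 5.
Found 2.

Yes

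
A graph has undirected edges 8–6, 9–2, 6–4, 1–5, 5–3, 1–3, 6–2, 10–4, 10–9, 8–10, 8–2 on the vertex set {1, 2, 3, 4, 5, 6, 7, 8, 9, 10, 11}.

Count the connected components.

From 1: component {1, 3, 5}.
From 2: component {2, 4, 6, 8, 9, 10}.
From 7: component {7}.
From 11: component {11}.
That's 4 components.

4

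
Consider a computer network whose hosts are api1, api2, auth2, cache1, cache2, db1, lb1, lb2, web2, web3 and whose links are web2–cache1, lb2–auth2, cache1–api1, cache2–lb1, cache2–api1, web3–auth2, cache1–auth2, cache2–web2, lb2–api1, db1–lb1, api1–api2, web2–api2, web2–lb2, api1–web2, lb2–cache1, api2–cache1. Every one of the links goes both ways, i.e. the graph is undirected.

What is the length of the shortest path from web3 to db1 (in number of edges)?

Distance 0: web3.
Distance 1: auth2.
Distance 2: cache1, lb2.
Distance 3: api1, api2, web2.
Distance 4: cache2.
Distance 5: lb1.
Distance 6: db1 — contains db1.

6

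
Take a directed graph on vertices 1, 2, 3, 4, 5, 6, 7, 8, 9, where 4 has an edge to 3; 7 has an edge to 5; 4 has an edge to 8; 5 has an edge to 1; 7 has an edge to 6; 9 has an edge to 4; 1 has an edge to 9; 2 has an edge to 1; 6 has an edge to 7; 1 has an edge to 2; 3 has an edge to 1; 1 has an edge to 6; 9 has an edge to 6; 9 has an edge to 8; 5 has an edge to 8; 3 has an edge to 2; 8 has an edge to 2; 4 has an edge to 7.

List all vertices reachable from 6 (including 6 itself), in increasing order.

1, 2, 3, 4, 5, 6, 7, 8, 9

Start at 6.
Its neighbours: 7.
Then their neighbours: 5.
Then next layer: 1, 8.
Then next layer: 2, 9.
Then next layer: 4.
Then next layer: 3.
Every vertex is now reached.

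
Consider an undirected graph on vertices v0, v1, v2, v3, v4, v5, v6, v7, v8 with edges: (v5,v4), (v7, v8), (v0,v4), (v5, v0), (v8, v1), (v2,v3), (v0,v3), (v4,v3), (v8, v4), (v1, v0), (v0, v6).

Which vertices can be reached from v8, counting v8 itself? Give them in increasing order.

Start at v8.
Its neighbours: v1, v4, v7.
Then their neighbours: v0, v3, v5.
Then next layer: v2, v6.
Every vertex is now reached.

v0, v1, v2, v3, v4, v5, v6, v7, v8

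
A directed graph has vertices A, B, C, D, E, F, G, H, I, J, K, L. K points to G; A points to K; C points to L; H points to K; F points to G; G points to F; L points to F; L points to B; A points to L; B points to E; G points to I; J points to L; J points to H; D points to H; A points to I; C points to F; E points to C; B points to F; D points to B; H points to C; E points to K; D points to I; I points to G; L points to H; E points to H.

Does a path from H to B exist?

Yes

Explore from H.
Distance 1: reach C, K.
Distance 2: reach F, G, L.
Distance 3: reach B, I.
Found B.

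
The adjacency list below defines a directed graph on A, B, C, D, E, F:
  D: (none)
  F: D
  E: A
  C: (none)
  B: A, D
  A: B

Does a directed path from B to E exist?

No

Explore from B.
Distance 1: reach A, D.
The search from B is exhausted; no directed path reaches E.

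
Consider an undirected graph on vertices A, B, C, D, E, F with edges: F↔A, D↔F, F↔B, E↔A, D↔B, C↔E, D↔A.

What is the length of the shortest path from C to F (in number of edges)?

Distance 0: C.
Distance 1: E.
Distance 2: A.
Distance 3: D, F — contains F.

3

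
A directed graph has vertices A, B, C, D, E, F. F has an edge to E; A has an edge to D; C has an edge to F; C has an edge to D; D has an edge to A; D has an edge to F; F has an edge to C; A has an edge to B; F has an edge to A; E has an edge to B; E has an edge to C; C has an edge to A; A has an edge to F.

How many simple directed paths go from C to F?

C→A→D→F
C→A→F
C→D→A→F
C→D→F
C→F

5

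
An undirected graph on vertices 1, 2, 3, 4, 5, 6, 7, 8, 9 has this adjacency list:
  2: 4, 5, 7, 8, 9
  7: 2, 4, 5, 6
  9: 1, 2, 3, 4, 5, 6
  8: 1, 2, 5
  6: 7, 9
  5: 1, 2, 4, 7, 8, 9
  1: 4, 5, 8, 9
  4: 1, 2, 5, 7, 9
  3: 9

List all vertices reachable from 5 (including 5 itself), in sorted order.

1, 2, 3, 4, 5, 6, 7, 8, 9

Start at 5.
Its neighbours: 1, 2, 4, 7, 8, 9.
Then their neighbours: 3, 6.
Every vertex is now reached.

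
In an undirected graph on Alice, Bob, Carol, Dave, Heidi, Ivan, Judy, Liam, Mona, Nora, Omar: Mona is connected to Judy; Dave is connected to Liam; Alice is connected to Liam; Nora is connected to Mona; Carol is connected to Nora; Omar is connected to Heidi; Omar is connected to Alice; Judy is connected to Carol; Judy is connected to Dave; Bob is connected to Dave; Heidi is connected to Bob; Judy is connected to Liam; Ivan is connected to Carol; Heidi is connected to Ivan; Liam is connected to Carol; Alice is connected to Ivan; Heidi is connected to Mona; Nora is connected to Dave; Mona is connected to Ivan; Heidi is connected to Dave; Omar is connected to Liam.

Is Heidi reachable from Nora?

Yes

Explore from Nora.
Distance 1: reach Carol, Dave, Mona.
Distance 2: reach Bob, Heidi, Ivan, Judy, Liam.
Found Heidi.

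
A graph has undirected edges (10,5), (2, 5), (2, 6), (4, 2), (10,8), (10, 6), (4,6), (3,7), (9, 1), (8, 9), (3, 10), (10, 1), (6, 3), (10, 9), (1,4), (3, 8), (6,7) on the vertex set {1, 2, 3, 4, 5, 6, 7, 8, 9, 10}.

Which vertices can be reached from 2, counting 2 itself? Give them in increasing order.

1, 2, 3, 4, 5, 6, 7, 8, 9, 10

Start at 2.
Its neighbours: 4, 5, 6.
Then their neighbours: 1, 3, 7, 10.
Then next layer: 8, 9.
Every vertex is now reached.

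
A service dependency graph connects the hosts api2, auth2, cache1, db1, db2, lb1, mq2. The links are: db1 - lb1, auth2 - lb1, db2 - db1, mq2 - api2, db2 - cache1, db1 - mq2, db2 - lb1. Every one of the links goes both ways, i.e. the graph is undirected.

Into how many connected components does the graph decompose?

From api2: component {api2, auth2, cache1, db1, db2, lb1, mq2}.
That's 1 component.

1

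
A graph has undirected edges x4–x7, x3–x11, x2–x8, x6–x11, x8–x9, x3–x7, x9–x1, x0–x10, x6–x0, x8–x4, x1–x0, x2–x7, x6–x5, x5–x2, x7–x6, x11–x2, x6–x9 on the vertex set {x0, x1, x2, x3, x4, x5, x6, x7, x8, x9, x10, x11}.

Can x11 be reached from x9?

Explore from x9.
Distance 1: reach x1, x6, x8.
Distance 2: reach x0, x2, x4, x5, x7, x11.
Found x11.

Yes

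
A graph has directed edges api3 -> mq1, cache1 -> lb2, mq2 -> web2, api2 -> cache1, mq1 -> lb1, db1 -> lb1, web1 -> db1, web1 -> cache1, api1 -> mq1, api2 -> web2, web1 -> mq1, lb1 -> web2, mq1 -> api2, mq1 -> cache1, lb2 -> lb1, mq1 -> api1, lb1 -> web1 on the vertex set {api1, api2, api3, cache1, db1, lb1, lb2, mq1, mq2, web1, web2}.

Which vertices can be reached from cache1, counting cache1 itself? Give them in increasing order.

api1, api2, cache1, db1, lb1, lb2, mq1, web1, web2

Start at cache1.
Its neighbours: lb2.
Then their neighbours: lb1.
Then next layer: web1, web2.
Then next layer: db1, mq1.
Then next layer: api1, api2.
Nothing further is reachable.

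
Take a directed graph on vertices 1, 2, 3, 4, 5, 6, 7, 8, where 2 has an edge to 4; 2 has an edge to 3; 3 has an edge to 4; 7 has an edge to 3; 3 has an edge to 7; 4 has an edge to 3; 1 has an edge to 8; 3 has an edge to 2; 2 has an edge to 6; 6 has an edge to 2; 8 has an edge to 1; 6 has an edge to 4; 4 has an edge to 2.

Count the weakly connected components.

3

From 1: component {1, 8}.
From 2: component {2, 3, 4, 6, 7}.
From 5: component {5}.
That's 3 components.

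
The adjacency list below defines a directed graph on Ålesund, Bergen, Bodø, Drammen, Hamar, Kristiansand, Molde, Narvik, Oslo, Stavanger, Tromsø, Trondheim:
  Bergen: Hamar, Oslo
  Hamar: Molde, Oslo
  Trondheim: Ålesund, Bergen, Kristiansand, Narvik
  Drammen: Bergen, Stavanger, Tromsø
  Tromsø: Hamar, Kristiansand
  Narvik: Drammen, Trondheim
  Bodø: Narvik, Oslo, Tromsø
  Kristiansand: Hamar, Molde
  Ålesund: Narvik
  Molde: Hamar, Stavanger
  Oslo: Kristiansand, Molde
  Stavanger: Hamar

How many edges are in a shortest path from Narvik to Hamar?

3

Distance 0: Narvik.
Distance 1: Drammen, Trondheim.
Distance 2: Ålesund, Bergen, Kristiansand, Stavanger, Tromsø.
Distance 3: Hamar, Molde, Oslo — contains Hamar.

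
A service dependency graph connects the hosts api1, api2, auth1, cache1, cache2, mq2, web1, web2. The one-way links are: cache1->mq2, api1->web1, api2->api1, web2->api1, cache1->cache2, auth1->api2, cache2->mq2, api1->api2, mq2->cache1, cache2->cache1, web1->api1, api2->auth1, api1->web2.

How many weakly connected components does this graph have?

2

From api1: component {api1, api2, auth1, web1, web2}.
From cache1: component {cache1, cache2, mq2}.
That's 2 components.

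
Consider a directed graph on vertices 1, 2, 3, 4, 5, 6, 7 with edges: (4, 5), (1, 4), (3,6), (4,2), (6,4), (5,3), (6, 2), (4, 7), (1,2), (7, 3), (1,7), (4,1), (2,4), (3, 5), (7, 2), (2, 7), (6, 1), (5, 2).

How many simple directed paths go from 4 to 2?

13

4→1→2
4→1→7→2
4→1→7→3→5→2
4→1→7→3→6→2
4→2
4→5→2
4→5→3→6→1→2
4→5→3→6→1→7→2
4→5→3→6→2
4→7→2
4→7→3→5→2
4→7→3→6→1→2
4→7→3→6→2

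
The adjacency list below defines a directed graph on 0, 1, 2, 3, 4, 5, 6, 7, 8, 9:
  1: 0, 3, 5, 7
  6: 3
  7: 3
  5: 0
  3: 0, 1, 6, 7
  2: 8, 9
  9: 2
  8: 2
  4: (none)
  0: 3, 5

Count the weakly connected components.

3

From 0: component {0, 1, 3, 5, 6, 7}.
From 2: component {2, 8, 9}.
From 4: component {4}.
That's 3 components.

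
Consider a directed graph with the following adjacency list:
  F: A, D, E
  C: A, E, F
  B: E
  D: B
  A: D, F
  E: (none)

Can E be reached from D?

Yes

Explore from D.
Distance 1: reach B.
Distance 2: reach E.
Found E.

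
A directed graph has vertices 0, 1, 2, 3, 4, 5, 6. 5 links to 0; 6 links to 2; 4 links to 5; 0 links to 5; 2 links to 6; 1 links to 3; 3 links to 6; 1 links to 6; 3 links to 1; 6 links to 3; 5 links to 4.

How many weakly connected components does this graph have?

From 0: component {0, 4, 5}.
From 1: component {1, 2, 3, 6}.
That's 2 components.

2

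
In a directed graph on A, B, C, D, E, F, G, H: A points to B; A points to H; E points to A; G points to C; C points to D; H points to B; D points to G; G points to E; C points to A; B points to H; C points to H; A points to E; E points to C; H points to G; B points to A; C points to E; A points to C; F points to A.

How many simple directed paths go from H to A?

5

H→B→A
H→G→C→A
H→G→C→E→A
H→G→E→A
H→G→E→C→A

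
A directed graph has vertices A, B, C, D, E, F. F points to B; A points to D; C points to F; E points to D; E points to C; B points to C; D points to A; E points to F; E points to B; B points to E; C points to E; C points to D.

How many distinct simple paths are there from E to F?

E→B→C→F
E→C→F
E→F

3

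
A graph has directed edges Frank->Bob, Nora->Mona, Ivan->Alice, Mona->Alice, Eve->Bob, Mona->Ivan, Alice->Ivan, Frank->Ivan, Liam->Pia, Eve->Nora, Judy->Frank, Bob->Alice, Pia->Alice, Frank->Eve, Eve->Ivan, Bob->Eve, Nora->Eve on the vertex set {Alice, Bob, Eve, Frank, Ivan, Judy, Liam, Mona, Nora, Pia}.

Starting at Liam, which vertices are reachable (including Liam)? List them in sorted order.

Start at Liam.
Its neighbours: Pia.
Then their neighbours: Alice.
Then next layer: Ivan.
Nothing further is reachable.

Alice, Ivan, Liam, Pia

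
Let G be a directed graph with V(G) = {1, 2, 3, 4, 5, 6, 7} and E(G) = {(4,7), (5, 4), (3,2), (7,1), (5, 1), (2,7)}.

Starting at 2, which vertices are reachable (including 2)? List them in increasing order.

1, 2, 7

Start at 2.
Its neighbours: 7.
Then their neighbours: 1.
Nothing further is reachable.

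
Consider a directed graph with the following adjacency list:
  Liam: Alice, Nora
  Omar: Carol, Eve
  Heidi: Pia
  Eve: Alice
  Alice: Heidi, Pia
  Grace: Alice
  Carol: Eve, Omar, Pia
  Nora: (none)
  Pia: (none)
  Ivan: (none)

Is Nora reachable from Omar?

Explore from Omar.
Distance 1: reach Carol, Eve.
Distance 2: reach Alice, Pia.
Distance 3: reach Heidi.
The search from Omar is exhausted; no directed path reaches Nora.

No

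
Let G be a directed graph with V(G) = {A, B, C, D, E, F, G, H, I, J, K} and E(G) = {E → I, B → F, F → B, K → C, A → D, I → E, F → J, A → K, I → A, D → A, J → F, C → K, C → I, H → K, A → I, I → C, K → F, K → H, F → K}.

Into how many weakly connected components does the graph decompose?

From A: component {A, B, C, D, E, F, H, I, J, K}.
From G: component {G}.
That's 2 components.

2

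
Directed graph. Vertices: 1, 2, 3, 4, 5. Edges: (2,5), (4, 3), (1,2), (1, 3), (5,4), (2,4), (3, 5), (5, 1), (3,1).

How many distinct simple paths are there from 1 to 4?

3

1→2→4
1→2→5→4
1→3→5→4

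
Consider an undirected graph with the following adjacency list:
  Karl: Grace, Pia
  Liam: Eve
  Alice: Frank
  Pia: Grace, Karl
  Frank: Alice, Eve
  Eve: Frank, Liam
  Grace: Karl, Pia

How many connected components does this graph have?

From Alice: component {Alice, Eve, Frank, Liam}.
From Grace: component {Grace, Karl, Pia}.
That's 2 components.

2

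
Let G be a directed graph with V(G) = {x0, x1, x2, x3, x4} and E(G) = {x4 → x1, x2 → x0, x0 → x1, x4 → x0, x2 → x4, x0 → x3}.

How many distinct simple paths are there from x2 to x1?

x2→x0→x1
x2→x4→x0→x1
x2→x4→x1

3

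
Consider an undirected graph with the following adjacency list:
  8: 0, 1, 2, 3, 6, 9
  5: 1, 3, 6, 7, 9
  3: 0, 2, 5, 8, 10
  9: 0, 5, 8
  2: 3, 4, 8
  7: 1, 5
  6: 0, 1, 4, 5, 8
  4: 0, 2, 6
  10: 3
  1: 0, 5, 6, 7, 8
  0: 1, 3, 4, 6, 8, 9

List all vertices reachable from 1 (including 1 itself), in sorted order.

0, 1, 2, 3, 4, 5, 6, 7, 8, 9, 10

Start at 1.
Its neighbours: 0, 5, 6, 7, 8.
Then their neighbours: 2, 3, 4, 9.
Then next layer: 10.
Every vertex is now reached.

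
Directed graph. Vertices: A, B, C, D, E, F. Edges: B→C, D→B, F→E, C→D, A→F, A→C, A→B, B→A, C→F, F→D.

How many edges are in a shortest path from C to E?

Distance 0: C.
Distance 1: D, F.
Distance 2: B, E — contains E.

2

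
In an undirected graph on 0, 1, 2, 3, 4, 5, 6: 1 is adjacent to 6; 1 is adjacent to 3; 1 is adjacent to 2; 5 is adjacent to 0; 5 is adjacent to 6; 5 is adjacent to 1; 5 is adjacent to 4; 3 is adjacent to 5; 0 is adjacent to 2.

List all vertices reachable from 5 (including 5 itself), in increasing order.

0, 1, 2, 3, 4, 5, 6

Start at 5.
Its neighbours: 0, 1, 3, 4, 6.
Then their neighbours: 2.
Every vertex is now reached.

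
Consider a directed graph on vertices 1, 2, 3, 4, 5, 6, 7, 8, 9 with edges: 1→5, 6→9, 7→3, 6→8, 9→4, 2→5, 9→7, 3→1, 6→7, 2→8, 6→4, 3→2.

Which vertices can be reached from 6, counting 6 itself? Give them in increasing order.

1, 2, 3, 4, 5, 6, 7, 8, 9

Start at 6.
Its neighbours: 4, 7, 8, 9.
Then their neighbours: 3.
Then next layer: 1, 2.
Then next layer: 5.
Every vertex is now reached.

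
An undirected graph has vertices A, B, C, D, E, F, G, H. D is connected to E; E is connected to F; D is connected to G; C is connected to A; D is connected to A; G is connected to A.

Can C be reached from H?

H has no edges, so nothing is reachable from it.

No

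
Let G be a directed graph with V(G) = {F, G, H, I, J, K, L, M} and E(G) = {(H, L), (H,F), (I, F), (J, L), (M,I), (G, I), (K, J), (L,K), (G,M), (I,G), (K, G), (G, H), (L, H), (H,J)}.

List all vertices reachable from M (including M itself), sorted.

Start at M.
Its neighbours: I.
Then their neighbours: F, G.
Then next layer: H.
Then next layer: J, L.
Then next layer: K.
Every vertex is now reached.

F, G, H, I, J, K, L, M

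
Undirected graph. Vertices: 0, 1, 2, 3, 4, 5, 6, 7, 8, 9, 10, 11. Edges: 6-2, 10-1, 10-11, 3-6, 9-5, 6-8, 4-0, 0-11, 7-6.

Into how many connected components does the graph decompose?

From 0: component {0, 1, 4, 10, 11}.
From 2: component {2, 3, 6, 7, 8}.
From 5: component {5, 9}.
That's 3 components.

3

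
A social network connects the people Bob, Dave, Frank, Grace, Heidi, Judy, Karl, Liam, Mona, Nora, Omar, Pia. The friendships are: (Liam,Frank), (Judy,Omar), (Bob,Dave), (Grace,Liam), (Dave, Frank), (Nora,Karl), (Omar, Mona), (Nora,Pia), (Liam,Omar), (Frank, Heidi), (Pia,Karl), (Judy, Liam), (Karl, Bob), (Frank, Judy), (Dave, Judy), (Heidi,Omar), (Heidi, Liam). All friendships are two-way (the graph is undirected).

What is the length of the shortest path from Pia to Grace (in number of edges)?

Distance 0: Pia.
Distance 1: Karl, Nora.
Distance 2: Bob.
Distance 3: Dave.
Distance 4: Frank, Judy.
Distance 5: Heidi, Liam, Omar.
Distance 6: Grace, Mona — contains Grace.

6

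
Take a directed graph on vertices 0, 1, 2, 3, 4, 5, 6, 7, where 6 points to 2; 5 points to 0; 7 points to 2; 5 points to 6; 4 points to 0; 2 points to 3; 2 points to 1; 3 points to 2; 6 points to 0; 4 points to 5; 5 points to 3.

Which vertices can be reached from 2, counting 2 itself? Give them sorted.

Start at 2.
Its neighbours: 1, 3.
Nothing further is reachable.

1, 2, 3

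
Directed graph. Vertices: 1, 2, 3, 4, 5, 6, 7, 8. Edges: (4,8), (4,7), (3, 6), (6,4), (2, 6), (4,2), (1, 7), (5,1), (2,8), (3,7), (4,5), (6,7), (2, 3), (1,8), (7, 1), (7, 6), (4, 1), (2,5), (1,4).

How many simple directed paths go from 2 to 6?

2→3→6
2→3→7→6
2→5→1→4→7→6
2→5→1→7→6
2→6

5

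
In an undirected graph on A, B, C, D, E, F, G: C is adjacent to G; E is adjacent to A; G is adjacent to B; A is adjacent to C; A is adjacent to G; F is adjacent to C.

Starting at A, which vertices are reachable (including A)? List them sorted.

Start at A.
Its neighbours: C, E, G.
Then their neighbours: B, F.
Nothing further is reachable.

A, B, C, E, F, G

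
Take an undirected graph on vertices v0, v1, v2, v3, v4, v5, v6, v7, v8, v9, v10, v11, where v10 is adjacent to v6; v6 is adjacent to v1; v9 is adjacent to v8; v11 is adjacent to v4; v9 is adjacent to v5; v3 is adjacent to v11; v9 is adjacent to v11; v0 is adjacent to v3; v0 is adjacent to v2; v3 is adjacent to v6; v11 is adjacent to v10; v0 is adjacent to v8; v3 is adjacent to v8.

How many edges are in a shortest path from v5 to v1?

Distance 0: v5.
Distance 1: v9.
Distance 2: v8, v11.
Distance 3: v0, v3, v4, v10.
Distance 4: v2, v6.
Distance 5: v1 — contains v1.

5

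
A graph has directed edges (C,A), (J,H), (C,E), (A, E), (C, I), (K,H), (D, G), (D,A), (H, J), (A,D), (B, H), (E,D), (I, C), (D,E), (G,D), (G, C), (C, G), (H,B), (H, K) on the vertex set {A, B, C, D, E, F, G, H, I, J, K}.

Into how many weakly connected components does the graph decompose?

3

From A: component {A, C, D, E, G, I}.
From B: component {B, H, J, K}.
From F: component {F}.
That's 3 components.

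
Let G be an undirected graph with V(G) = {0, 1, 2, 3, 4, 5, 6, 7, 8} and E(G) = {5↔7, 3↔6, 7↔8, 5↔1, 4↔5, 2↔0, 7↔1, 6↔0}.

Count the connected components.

From 0: component {0, 2, 3, 6}.
From 1: component {1, 4, 5, 7, 8}.
That's 2 components.

2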